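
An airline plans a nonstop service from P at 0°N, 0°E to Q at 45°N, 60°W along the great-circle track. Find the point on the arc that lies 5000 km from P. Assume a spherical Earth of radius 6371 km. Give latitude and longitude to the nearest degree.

Write both endpoints as unit vectors p₁, p₂ with components (cos φ cos λ, cos φ sin λ, sin φ).
The central angle between the endpoints is δ = arccos(p₁·p₂) ≈ 1.209 rad (69.3°). The total great-circle distance is δ·R ≈ 1.209 × 6371 ≈ 7705 km, so the target fraction is f = 5000/7705 ≈ 0.649.
Interpolate at f ≈ 0.649 with slerp weights a = sin((1−f)δ)/sin δ ≈ 0.440, b = sin(fδ)/sin δ ≈ 0.755.
p = a·p₁ + b·p₂ ≈ (0.708, -0.463, 0.534); φ = arcsin(p_z) ≈ 32.29°, λ = atan2(p_y, p_x) ≈ -33.18°.

≈ 32°N, 33°W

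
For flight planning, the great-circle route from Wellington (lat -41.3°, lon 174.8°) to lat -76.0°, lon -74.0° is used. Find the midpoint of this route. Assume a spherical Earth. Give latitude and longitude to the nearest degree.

≈ lat -67°, lon -166°

Convert each endpoint to a unit vector on the sphere (x = cos φ cos λ, y = cos φ sin λ, z = sin φ).
The central angle between the endpoints is δ = arccos(p₁·p₂) ≈ 0.959 rad (54.9°).
Interpolate at f = 1/2 with slerp weights a = sin((1−f)δ)/sin δ ≈ 0.563, b = sin(fδ)/sin δ ≈ 0.563.
p = a·p₁ + b·p₂ ≈ (-0.384, -0.093, -0.919); φ = arcsin(p_z) ≈ -66.73°, λ = atan2(p_y, p_x) ≈ -166.43°.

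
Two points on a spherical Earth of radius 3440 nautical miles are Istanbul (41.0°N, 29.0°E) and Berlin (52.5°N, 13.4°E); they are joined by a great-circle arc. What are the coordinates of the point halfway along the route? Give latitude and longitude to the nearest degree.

Convert each endpoint to a unit vector on the sphere (x = cos φ cos λ, y = cos φ sin λ, z = sin φ).
The central angle between the endpoints is δ = arccos(p₁·p₂) ≈ 0.273 rad (15.6°).
Interpolate at f = 1/2 with slerp weights a = sin((1−f)δ)/sin δ ≈ 0.505, b = sin(fδ)/sin δ ≈ 0.505.
p = a·p₁ + b·p₂ ≈ (0.632, 0.256, 0.732); φ = arcsin(p_z) ≈ 47.01°, λ = atan2(p_y, p_x) ≈ 22.04°.

≈ 47°N, 22°E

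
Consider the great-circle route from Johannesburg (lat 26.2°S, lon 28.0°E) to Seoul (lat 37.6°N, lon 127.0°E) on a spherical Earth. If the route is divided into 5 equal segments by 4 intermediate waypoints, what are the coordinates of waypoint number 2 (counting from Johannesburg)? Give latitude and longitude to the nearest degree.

Convert each endpoint to a unit vector on the sphere (x = cos φ cos λ, y = cos φ sin λ, z = sin φ).
The central angle between the endpoints is δ = arccos(p₁·p₂) ≈ 1.961 rad (112.4°).
Interpolate at f = 2/5 with slerp weights a = sin((1−f)δ)/sin δ ≈ 0.999, b = sin(fδ)/sin δ ≈ 0.764.
p = a·p₁ + b·p₂ ≈ (0.427, 0.904, 0.025); φ = arcsin(p_z) ≈ 1.45°, λ = atan2(p_y, p_x) ≈ 64.73°.

≈ lat 1°N, lon 65°E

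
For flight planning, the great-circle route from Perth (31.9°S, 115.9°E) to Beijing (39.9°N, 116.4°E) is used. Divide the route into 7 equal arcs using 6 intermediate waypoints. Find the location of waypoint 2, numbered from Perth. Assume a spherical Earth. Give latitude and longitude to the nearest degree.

From cos δ = sin φ₁ sin φ₂ + cos φ₁ cos φ₂ cos Δλ, the central angle is δ ≈ 1.253 rad (71.8°).
Interpolate at f = 2/7 with slerp weights a = sin((1−f)δ)/sin δ ≈ 0.821, b = sin(fδ)/sin δ ≈ 0.369.
p = a·p₁ + b·p₂ ≈ (-0.430, 0.881, -0.197); φ = arcsin(p_z) ≈ -11.39°, λ = atan2(p_y, p_x) ≈ 116.04°.

≈ 11°S, 116°E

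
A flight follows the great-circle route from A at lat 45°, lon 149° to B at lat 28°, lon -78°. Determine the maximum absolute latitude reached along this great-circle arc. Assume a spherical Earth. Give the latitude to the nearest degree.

The great circle lies in the plane with unit normal n̂ = (p₁ × p₂)/|p₁ × p₂|.
Here n̂_z ≈ +0.459; the vertex latitude is φ_max = arccos|n̂_z| ≈ 62.7°.
Check via Clairaut: cos φ_max = |cos φ₁| · sin C = cos(45.0°)·sin(40.4°) ≈ 0.459, again giving ≈ 62.7°.

≈ 63°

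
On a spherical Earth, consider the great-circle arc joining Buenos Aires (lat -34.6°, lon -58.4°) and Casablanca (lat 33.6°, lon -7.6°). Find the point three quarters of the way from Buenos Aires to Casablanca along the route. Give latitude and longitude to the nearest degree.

Write both endpoints as unit vectors p₁, p₂ with components (cos φ cos λ, cos φ sin λ, sin φ).
The central angle between the endpoints is δ = arccos(p₁·p₂) ≈ 1.451 rad (83.2°).
Interpolate at f = 3/4 with slerp weights a = sin((1−f)δ)/sin δ ≈ 0.357, b = sin(fδ)/sin δ ≈ 0.892.
p = a·p₁ + b·p₂ ≈ (0.891, -0.349, 0.291); φ = arcsin(p_z) ≈ 16.91°, λ = atan2(p_y, p_x) ≈ -21.39°.

≈ lat 17°, lon -21°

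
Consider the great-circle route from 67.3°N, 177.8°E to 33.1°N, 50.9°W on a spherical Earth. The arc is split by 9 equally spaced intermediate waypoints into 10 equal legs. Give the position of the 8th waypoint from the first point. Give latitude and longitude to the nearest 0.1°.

The haversine formula gives a central angle δ ≈ 1.276 rad (73.1°) between the endpoints.
Interpolate at f = 8/10 with slerp weights a = sin((1−f)δ)/sin δ ≈ 0.264, b = sin(fδ)/sin δ ≈ 0.891.
p = a·p₁ + b·p₂ ≈ (0.369, -0.575, 0.730); φ = arcsin(p_z) ≈ 46.88°, λ = atan2(p_y, p_x) ≈ -57.33°.

≈ 46.9°N, 57.3°W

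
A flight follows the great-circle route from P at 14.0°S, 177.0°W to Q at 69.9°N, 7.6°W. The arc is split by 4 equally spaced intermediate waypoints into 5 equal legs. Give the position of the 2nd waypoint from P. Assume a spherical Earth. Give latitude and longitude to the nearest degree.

≈ 35°N, 173°W

Write both endpoints as unit vectors p₁, p₂ with components (cos φ cos λ, cos φ sin λ, sin φ).
The central angle between the endpoints is δ = arccos(p₁·p₂) ≈ 2.159 rad (123.7°).
Interpolate at f = 2/5 with slerp weights a = sin((1−f)δ)/sin δ ≈ 1.157, b = sin(fδ)/sin δ ≈ 0.914.
p = a·p₁ + b·p₂ ≈ (-0.810, -0.100, 0.578); φ = arcsin(p_z) ≈ 35.33°, λ = atan2(p_y, p_x) ≈ -172.94°.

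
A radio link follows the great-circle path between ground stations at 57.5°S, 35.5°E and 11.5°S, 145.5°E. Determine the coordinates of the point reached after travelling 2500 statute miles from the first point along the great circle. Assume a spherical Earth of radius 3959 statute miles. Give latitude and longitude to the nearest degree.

Write both endpoints as unit vectors p₁, p₂ with components (cos φ cos λ, cos φ sin λ, sin φ).
The central angle between the endpoints is δ = arccos(p₁·p₂) ≈ 1.583 rad (90.7°). The total great-circle distance is δ·R ≈ 1.583 × 3959 ≈ 6266 mi, so the target fraction is f = 2500/6266 ≈ 0.399.
Interpolate at f ≈ 0.399 with slerp weights a = sin((1−f)δ)/sin δ ≈ 0.814, b = sin(fδ)/sin δ ≈ 0.590.
p = a·p₁ + b·p₂ ≈ (-0.121, 0.582, -0.804); φ = arcsin(p_z) ≈ -53.55°, λ = atan2(p_y, p_x) ≈ 101.71°.

≈ 54°S, 102°E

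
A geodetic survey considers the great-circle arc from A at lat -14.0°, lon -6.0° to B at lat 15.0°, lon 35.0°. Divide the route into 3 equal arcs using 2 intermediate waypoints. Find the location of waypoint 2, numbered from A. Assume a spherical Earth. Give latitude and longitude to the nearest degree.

Write both endpoints as unit vectors p₁, p₂ with components (cos φ cos λ, cos φ sin λ, sin φ).
The central angle between the endpoints is δ = arccos(p₁·p₂) ≈ 0.870 rad (49.9°).
Interpolate at f = 2/3 with slerp weights a = sin((1−f)δ)/sin δ ≈ 0.374, b = sin(fδ)/sin δ ≈ 0.717.
p = a·p₁ + b·p₂ ≈ (0.928, 0.359, 0.095); φ = arcsin(p_z) ≈ 5.46°, λ = atan2(p_y, p_x) ≈ 21.16°.

≈ lat 5°, lon 21°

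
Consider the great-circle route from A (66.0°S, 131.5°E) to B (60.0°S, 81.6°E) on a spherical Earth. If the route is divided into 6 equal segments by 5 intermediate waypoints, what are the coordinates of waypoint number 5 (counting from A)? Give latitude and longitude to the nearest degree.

Convert each endpoint to a unit vector on the sphere (x = cos φ cos λ, y = cos φ sin λ, z = sin φ).
The central angle between the endpoints is δ = arccos(p₁·p₂) ≈ 0.397 rad (22.8°).
Interpolate at f = 5/6 with slerp weights a = sin((1−f)δ)/sin δ ≈ 0.171, b = sin(fδ)/sin δ ≈ 0.840.
p = a·p₁ + b·p₂ ≈ (0.015, 0.468, -0.884); φ = arcsin(p_z) ≈ -62.10°, λ = atan2(p_y, p_x) ≈ 88.13°.

≈ (62°S, 88°E)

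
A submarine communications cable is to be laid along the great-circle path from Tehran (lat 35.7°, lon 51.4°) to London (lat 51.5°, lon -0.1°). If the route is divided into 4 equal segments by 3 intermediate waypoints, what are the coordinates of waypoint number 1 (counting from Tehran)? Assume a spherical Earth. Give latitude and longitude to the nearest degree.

Write both endpoints as unit vectors p₁, p₂ with components (cos φ cos λ, cos φ sin λ, sin φ).
The central angle between the endpoints is δ = arccos(p₁·p₂) ≈ 0.690 rad (39.5°).
Interpolate at f = 1/4 with slerp weights a = sin((1−f)δ)/sin δ ≈ 0.777, b = sin(fδ)/sin δ ≈ 0.270.
p = a·p₁ + b·p₂ ≈ (0.562, 0.493, 0.665); φ = arcsin(p_z) ≈ 41.65°, λ = atan2(p_y, p_x) ≈ 41.27°.

≈ lat 42°, lon 41°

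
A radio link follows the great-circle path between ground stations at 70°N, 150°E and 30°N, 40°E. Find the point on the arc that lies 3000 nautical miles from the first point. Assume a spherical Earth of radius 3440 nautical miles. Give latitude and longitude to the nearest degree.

≈ 47°N, 49°E

Convert each endpoint to a unit vector on the sphere (x = cos φ cos λ, y = cos φ sin λ, z = sin φ).
The central angle between the endpoints is δ = arccos(p₁·p₂) ≈ 1.193 rad (68.4°). The total great-circle distance is δ·R ≈ 1.193 × 3440 ≈ 4105 nmi, so the target fraction is f = 3000/4105 ≈ 0.731.
Interpolate at f ≈ 0.731 with slerp weights a = sin((1−f)δ)/sin δ ≈ 0.340, b = sin(fδ)/sin δ ≈ 0.824.
p = a·p₁ + b·p₂ ≈ (0.446, 0.517, 0.731); φ = arcsin(p_z) ≈ 46.97°, λ = atan2(p_y, p_x) ≈ 49.21°.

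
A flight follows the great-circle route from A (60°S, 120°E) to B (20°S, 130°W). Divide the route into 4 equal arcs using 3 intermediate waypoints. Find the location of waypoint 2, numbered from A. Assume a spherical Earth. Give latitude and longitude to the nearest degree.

From cos δ = sin φ₁ sin φ₂ + cos φ₁ cos φ₂ cos Δλ, the central angle is δ ≈ 1.435 rad (82.2°).
Interpolate at f = 2/4 with slerp weights a = sin((1−f)δ)/sin δ ≈ 0.664, b = sin(fδ)/sin δ ≈ 0.664.
p = a·p₁ + b·p₂ ≈ (-0.567, -0.190, -0.802); φ = arcsin(p_z) ≈ -53.29°, λ = atan2(p_y, p_x) ≈ -161.43°.

≈ (53°S, 161°W)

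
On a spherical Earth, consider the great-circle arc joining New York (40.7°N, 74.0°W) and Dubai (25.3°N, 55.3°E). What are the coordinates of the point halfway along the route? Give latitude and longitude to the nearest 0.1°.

The haversine formula gives a central angle δ ≈ 1.727 rad (98.9°) between the endpoints.
Interpolate at f = 1/2 with slerp weights a = sin((1−f)δ)/sin δ ≈ 0.769, b = sin(fδ)/sin δ ≈ 0.769.
p = a·p₁ + b·p₂ ≈ (0.557, 0.011, 0.831); φ = arcsin(p_z) ≈ 56.16°, λ = atan2(p_y, p_x) ≈ 1.15°.

≈ (56.2°N, 1.1°E)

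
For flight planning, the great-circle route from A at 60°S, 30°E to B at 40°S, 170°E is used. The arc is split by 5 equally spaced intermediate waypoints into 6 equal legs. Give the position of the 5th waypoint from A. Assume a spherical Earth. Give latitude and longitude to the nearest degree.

≈ 52°S, 163°E

The haversine formula gives a central angle δ ≈ 1.304 rad (74.7°) between the endpoints.
Interpolate at f = 5/6 with slerp weights a = sin((1−f)δ)/sin δ ≈ 0.224, b = sin(fδ)/sin δ ≈ 0.918.
p = a·p₁ + b·p₂ ≈ (-0.595, 0.178, -0.783); φ = arcsin(p_z) ≈ -51.58°, λ = atan2(p_y, p_x) ≈ 163.36°.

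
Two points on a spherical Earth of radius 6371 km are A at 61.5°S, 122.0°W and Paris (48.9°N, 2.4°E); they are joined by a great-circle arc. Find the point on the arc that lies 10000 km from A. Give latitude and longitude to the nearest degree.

The haversine formula gives a central angle δ ≈ 2.567 rad (147.1°) between the endpoints. The total great-circle distance is δ·R ≈ 2.567 × 6371 ≈ 16355 km, so the target fraction is f = 10000/16355 ≈ 0.611.
Interpolate at f ≈ 0.611 with slerp weights a = sin((1−f)δ)/sin δ ≈ 1.546, b = sin(fδ)/sin δ ≈ 1.840.
p = a·p₁ + b·p₂ ≈ (0.818, -0.575, 0.028); φ = arcsin(p_z) ≈ 1.61°, λ = atan2(p_y, p_x) ≈ -35.11°.

≈ 2°N, 35°W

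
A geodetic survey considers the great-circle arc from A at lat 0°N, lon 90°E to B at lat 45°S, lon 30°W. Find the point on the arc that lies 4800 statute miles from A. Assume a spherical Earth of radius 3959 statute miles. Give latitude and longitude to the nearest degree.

≈ lat 45°S, lon 30°E

From cos δ = sin φ₁ sin φ₂ + cos φ₁ cos φ₂ cos Δλ, the central angle is δ ≈ 1.932 rad (110.7°). The total great-circle distance is δ·R ≈ 1.932 × 3959 ≈ 7649 mi, so the target fraction is f = 4800/7649 ≈ 0.627.
Interpolate at f ≈ 0.627 with slerp weights a = sin((1−f)δ)/sin δ ≈ 0.705, b = sin(fδ)/sin δ ≈ 1.001.
p = a·p₁ + b·p₂ ≈ (0.613, 0.351, -0.708); φ = arcsin(p_z) ≈ -45.06°, λ = atan2(p_y, p_x) ≈ 29.77°.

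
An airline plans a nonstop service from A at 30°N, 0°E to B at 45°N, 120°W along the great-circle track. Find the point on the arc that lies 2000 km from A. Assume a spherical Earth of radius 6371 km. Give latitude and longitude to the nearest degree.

≈ 43°N, 15°W

Write both endpoints as unit vectors p₁, p₂ with components (cos φ cos λ, cos φ sin λ, sin φ).
The central angle between the endpoints is δ = arccos(p₁·p₂) ≈ 1.523 rad (87.3°). The total great-circle distance is δ·R ≈ 1.523 × 6371 ≈ 9706 km, so the target fraction is f = 2000/9706 ≈ 0.206.
Interpolate at f ≈ 0.206 with slerp weights a = sin((1−f)δ)/sin δ ≈ 0.936, b = sin(fδ)/sin δ ≈ 0.309.
p = a·p₁ + b·p₂ ≈ (0.702, -0.189, 0.687); φ = arcsin(p_z) ≈ 43.38°, λ = atan2(p_y, p_x) ≈ -15.10°.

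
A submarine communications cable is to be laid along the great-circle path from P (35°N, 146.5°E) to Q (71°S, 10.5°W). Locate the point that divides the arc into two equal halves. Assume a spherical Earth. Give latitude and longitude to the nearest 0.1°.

Write both endpoints as unit vectors p₁, p₂ with components (cos φ cos λ, cos φ sin λ, sin φ).
The central angle between the endpoints is δ = arccos(p₁·p₂) ≈ 2.478 rad (142.0°).
Interpolate at f = 1/2 with slerp weights a = sin((1−f)δ)/sin δ ≈ 1.535, b = sin(fδ)/sin δ ≈ 1.535.
p = a·p₁ + b·p₂ ≈ (-0.557, 0.603, -0.571); φ = arcsin(p_z) ≈ -34.82°, λ = atan2(p_y, p_x) ≈ 132.74°.

≈ (34.8°S, 132.7°E)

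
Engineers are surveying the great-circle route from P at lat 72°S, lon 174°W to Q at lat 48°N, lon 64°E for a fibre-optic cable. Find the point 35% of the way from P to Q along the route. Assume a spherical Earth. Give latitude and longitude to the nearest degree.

Convert each endpoint to a unit vector on the sphere (x = cos φ cos λ, y = cos φ sin λ, z = sin φ).
The central angle between the endpoints is δ = arccos(p₁·p₂) ≈ 2.526 rad (144.7°).
Interpolate at f = 0.35 with slerp weights a = sin((1−f)δ)/sin δ ≈ 1.727, b = sin(fδ)/sin δ ≈ 1.339.
p = a·p₁ + b·p₂ ≈ (-0.138, 0.749, -0.648); φ = arcsin(p_z) ≈ -40.35°, λ = atan2(p_y, p_x) ≈ 100.43°.

≈ lat 40°S, lon 100°E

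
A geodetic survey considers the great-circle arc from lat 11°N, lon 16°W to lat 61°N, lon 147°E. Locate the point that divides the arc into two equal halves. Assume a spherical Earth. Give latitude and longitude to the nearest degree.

Convert each endpoint to a unit vector on the sphere (x = cos φ cos λ, y = cos φ sin λ, z = sin φ).
The central angle between the endpoints is δ = arccos(p₁·p₂) ≈ 1.863 rad (106.8°).
Interpolate at f = 1/2 with slerp weights a = sin((1−f)δ)/sin δ ≈ 0.838, b = sin(fδ)/sin δ ≈ 0.838.
p = a·p₁ + b·p₂ ≈ (0.450, -0.005, 0.893); φ = arcsin(p_z) ≈ 63.25°, λ = atan2(p_y, p_x) ≈ -0.70°.

≈ lat 63°N, lon 1°W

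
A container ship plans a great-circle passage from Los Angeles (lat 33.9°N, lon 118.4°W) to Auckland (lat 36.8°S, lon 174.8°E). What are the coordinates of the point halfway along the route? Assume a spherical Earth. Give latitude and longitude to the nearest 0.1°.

≈ lat 1.7°S, lon 151.1°W

Convert each endpoint to a unit vector on the sphere (x = cos φ cos λ, y = cos φ sin λ, z = sin φ).
The central angle between the endpoints is δ = arccos(p₁·p₂) ≈ 1.643 rad (94.1°).
Interpolate at f = 1/2 with slerp weights a = sin((1−f)δ)/sin δ ≈ 0.734, b = sin(fδ)/sin δ ≈ 0.734.
p = a·p₁ + b·p₂ ≈ (-0.875, -0.483, -0.030); φ = arcsin(p_z) ≈ -1.74°, λ = atan2(p_y, p_x) ≈ -151.12°.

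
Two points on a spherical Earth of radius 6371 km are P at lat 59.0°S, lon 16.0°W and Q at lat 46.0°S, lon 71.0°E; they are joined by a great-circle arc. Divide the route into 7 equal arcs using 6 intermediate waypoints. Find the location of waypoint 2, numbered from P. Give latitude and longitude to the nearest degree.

≈ lat 62°S, lon 13°E

From cos δ = sin φ₁ sin φ₂ + cos φ₁ cos φ₂ cos Δλ, the central angle is δ ≈ 0.882 rad (50.6°).
Interpolate at f = 2/7 with slerp weights a = sin((1−f)δ)/sin δ ≈ 0.763, b = sin(fδ)/sin δ ≈ 0.323.
p = a·p₁ + b·p₂ ≈ (0.451, 0.104, -0.887); φ = arcsin(p_z) ≈ -62.44°, λ = atan2(p_y, p_x) ≈ 12.97°.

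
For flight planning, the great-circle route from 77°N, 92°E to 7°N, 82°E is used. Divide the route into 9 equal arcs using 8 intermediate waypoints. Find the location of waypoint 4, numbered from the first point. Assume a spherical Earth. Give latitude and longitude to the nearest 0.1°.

≈ 46.0°N, 84.2°E

From cos δ = sin φ₁ sin φ₂ + cos φ₁ cos φ₂ cos Δλ, the central angle is δ ≈ 1.225 rad (70.2°).
Interpolate at f = 4/9 with slerp weights a = sin((1−f)δ)/sin δ ≈ 0.669, b = sin(fδ)/sin δ ≈ 0.551.
p = a·p₁ + b·p₂ ≈ (0.071, 0.692, 0.719); φ = arcsin(p_z) ≈ 45.96°, λ = atan2(p_y, p_x) ≈ 84.15°.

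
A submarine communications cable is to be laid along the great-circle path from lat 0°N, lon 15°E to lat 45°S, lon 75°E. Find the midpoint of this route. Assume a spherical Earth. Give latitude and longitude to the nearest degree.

≈ lat 25°S, lon 39°E

Convert each endpoint to a unit vector on the sphere (x = cos φ cos λ, y = cos φ sin λ, z = sin φ).
The central angle between the endpoints is δ = arccos(p₁·p₂) ≈ 1.209 rad (69.3°).
Interpolate at f = 1/2 with slerp weights a = sin((1−f)δ)/sin δ ≈ 0.608, b = sin(fδ)/sin δ ≈ 0.608.
p = a·p₁ + b·p₂ ≈ (0.698, 0.572, -0.430); φ = arcsin(p_z) ≈ -25.45°, λ = atan2(p_y, p_x) ≈ 39.34°.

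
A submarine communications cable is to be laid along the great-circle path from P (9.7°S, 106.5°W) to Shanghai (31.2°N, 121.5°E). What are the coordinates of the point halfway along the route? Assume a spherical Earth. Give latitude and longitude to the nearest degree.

≈ (25°N, 163°W)

Convert each endpoint to a unit vector on the sphere (x = cos φ cos λ, y = cos φ sin λ, z = sin φ).
The central angle between the endpoints is δ = arccos(p₁·p₂) ≈ 2.280 rad (130.7°).
Interpolate at f = 1/2 with slerp weights a = sin((1−f)δ)/sin δ ≈ 1.198, b = sin(fδ)/sin δ ≈ 1.198.
p = a·p₁ + b·p₂ ≈ (-0.871, -0.258, 0.419); φ = arcsin(p_z) ≈ 24.75°, λ = atan2(p_y, p_x) ≈ -163.47°.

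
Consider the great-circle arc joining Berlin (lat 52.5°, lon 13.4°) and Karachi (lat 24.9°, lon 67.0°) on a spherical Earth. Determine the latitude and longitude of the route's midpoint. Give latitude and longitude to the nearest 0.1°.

≈ lat 41.8°, lon 45.9°

Convert each endpoint to a unit vector on the sphere (x = cos φ cos λ, y = cos φ sin λ, z = sin φ).
The central angle between the endpoints is δ = arccos(p₁·p₂) ≈ 0.848 rad (48.6°).
Interpolate at f = 1/2 with slerp weights a = sin((1−f)δ)/sin δ ≈ 0.549, b = sin(fδ)/sin δ ≈ 0.549.
p = a·p₁ + b·p₂ ≈ (0.519, 0.535, 0.666); φ = arcsin(p_z) ≈ 41.77°, λ = atan2(p_y, p_x) ≈ 45.88°.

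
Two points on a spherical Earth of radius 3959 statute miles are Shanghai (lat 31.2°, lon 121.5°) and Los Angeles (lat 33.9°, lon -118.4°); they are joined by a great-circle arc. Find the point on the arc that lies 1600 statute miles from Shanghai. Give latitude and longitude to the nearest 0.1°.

≈ lat 45.2°, lon 145.2°

Convert each endpoint to a unit vector on the sphere (x = cos φ cos λ, y = cos φ sin λ, z = sin φ).
The central angle between the endpoints is δ = arccos(p₁·p₂) ≈ 1.638 rad (93.8°). The total great-circle distance is δ·R ≈ 1.638 × 3959 ≈ 6485 mi, so the target fraction is f = 1600/6485 ≈ 0.247.
Interpolate at f ≈ 0.247 with slerp weights a = sin((1−f)δ)/sin δ ≈ 0.946, b = sin(fδ)/sin δ ≈ 0.394.
p = a·p₁ + b·p₂ ≈ (-0.578, 0.402, 0.710); φ = arcsin(p_z) ≈ 45.22°, λ = atan2(p_y, p_x) ≈ 145.19°.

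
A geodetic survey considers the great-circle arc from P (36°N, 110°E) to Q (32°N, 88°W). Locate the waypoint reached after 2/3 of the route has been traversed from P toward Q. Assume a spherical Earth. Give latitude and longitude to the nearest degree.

≈ (66°N, 111°W)

Convert each endpoint to a unit vector on the sphere (x = cos φ cos λ, y = cos φ sin λ, z = sin φ).
The central angle between the endpoints is δ = arccos(p₁·p₂) ≈ 1.919 rad (109.9°).
Interpolate at f = 2/3 with slerp weights a = sin((1−f)δ)/sin δ ≈ 0.635, b = sin(fδ)/sin δ ≈ 1.019.
p = a·p₁ + b·p₂ ≈ (-0.146, -0.381, 0.913); φ = arcsin(p_z) ≈ 65.94°, λ = atan2(p_y, p_x) ≈ -110.91°.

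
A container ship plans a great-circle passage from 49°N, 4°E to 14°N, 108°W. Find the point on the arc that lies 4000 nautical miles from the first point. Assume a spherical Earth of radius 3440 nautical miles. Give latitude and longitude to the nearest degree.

From cos δ = sin φ₁ sin φ₂ + cos φ₁ cos φ₂ cos Δλ, the central angle is δ ≈ 1.627 rad (93.2°). The total great-circle distance is δ·R ≈ 1.627 × 3440 ≈ 5596 nmi, so the target fraction is f = 4000/5596 ≈ 0.715.
Interpolate at f ≈ 0.715 with slerp weights a = sin((1−f)δ)/sin δ ≈ 0.448, b = sin(fδ)/sin δ ≈ 0.919.
p = a·p₁ + b·p₂ ≈ (0.018, -0.828, 0.561); φ = arcsin(p_z) ≈ 34.10°, λ = atan2(p_y, p_x) ≈ -88.78°.

≈ 34°N, 89°W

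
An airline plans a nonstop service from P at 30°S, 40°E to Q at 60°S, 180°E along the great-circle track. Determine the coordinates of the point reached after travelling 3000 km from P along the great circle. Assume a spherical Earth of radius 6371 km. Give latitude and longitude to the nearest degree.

The haversine formula gives a central angle δ ≈ 1.469 rad (84.2°) between the endpoints. The total great-circle distance is δ·R ≈ 1.469 × 6371 ≈ 9361 km, so the target fraction is f = 3000/9361 ≈ 0.320.
Interpolate at f ≈ 0.320 with slerp weights a = sin((1−f)δ)/sin δ ≈ 0.845, b = sin(fδ)/sin δ ≈ 0.456.
p = a·p₁ + b·p₂ ≈ (0.333, 0.470, -0.817); φ = arcsin(p_z) ≈ -54.83°, λ = atan2(p_y, p_x) ≈ 54.74°.

≈ 55°S, 55°E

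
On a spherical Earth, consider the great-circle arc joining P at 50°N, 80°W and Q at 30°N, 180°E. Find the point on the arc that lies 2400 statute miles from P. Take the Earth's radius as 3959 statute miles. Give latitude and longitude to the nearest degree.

The haversine formula gives a central angle δ ≈ 1.280 rad (73.4°) between the endpoints. The total great-circle distance is δ·R ≈ 1.280 × 3959 ≈ 5069 mi, so the target fraction is f = 2400/5069 ≈ 0.473.
Interpolate at f ≈ 0.473 with slerp weights a = sin((1−f)δ)/sin δ ≈ 0.652, b = sin(fδ)/sin δ ≈ 0.595.
p = a·p₁ + b·p₂ ≈ (-0.442, -0.412, 0.796); φ = arcsin(p_z) ≈ 52.79°, λ = atan2(p_y, p_x) ≈ -137.00°.

≈ 53°N, 137°W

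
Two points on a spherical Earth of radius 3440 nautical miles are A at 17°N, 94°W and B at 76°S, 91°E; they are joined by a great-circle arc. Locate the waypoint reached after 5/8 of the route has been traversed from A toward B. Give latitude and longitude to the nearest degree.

Write both endpoints as unit vectors p₁, p₂ with components (cos φ cos λ, cos φ sin λ, sin φ).
The central angle between the endpoints is δ = arccos(p₁·p₂) ≈ 2.111 rad (120.9°).
Interpolate at f = 5/8 with slerp weights a = sin((1−f)δ)/sin δ ≈ 0.829, b = sin(fδ)/sin δ ≈ 1.129.
p = a·p₁ + b·p₂ ≈ (-0.060, -0.518, -0.853); φ = arcsin(p_z) ≈ -58.56°, λ = atan2(p_y, p_x) ≈ -96.62°.

≈ 59°S, 97°W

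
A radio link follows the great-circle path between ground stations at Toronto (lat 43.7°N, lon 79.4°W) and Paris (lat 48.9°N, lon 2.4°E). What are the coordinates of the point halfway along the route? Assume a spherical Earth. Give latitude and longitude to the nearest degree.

≈ lat 54°N, lon 41°W

From cos δ = sin φ₁ sin φ₂ + cos φ₁ cos φ₂ cos Δλ, the central angle is δ ≈ 0.942 rad (54.0°).
Interpolate at f = 1/2 with slerp weights a = sin((1−f)δ)/sin δ ≈ 0.561, b = sin(fδ)/sin δ ≈ 0.561.
p = a·p₁ + b·p₂ ≈ (0.443, -0.383, 0.810); φ = arcsin(p_z) ≈ 54.14°, λ = atan2(p_y, p_x) ≈ -40.86°.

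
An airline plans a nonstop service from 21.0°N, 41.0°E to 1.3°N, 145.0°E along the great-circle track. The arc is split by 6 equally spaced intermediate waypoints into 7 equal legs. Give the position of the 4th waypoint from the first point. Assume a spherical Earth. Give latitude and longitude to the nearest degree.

Convert each endpoint to a unit vector on the sphere (x = cos φ cos λ, y = cos φ sin λ, z = sin φ).
The central angle between the endpoints is δ = arccos(p₁·p₂) ≈ 1.790 rad (102.6°).
Interpolate at f = 4/7 with slerp weights a = sin((1−f)δ)/sin δ ≈ 0.711, b = sin(fδ)/sin δ ≈ 0.875.
p = a·p₁ + b·p₂ ≈ (-0.215, 0.937, 0.275); φ = arcsin(p_z) ≈ 15.95°, λ = atan2(p_y, p_x) ≈ 102.93°.

≈ 16°N, 103°E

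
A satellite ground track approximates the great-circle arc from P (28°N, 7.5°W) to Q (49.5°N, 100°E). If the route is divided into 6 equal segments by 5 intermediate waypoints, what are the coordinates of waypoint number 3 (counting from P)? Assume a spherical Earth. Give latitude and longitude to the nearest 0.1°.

≈ (53.0°N, 34.5°E)

From cos δ = sin φ₁ sin φ₂ + cos φ₁ cos φ₂ cos Δλ, the central angle is δ ≈ 1.385 rad (79.4°).
Interpolate at f = 3/6 with slerp weights a = sin((1−f)δ)/sin δ ≈ 0.650, b = sin(fδ)/sin δ ≈ 0.650.
p = a·p₁ + b·p₂ ≈ (0.495, 0.341, 0.799); φ = arcsin(p_z) ≈ 53.04°, λ = atan2(p_y, p_x) ≈ 34.51°.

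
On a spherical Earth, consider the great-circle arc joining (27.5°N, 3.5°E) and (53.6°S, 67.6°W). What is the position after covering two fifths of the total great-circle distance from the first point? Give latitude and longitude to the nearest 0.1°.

≈ (7.1°S, 18.6°W)

The haversine formula gives a central angle δ ≈ 1.773 rad (101.6°) between the endpoints.
Interpolate at f = 2/5 with slerp weights a = sin((1−f)δ)/sin δ ≈ 0.893, b = sin(fδ)/sin δ ≈ 0.665.
p = a·p₁ + b·p₂ ≈ (0.941, -0.316, -0.123); φ = arcsin(p_z) ≈ -7.07°, λ = atan2(p_y, p_x) ≈ -18.60°.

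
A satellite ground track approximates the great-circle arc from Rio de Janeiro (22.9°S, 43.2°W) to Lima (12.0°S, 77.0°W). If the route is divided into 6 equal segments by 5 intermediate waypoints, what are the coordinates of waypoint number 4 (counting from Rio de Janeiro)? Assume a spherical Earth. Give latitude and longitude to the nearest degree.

≈ 16°S, 66°W

Write both endpoints as unit vectors p₁, p₂ with components (cos φ cos λ, cos φ sin λ, sin φ).
The central angle between the endpoints is δ = arccos(p₁·p₂) ≈ 0.592 rad (33.9°).
Interpolate at f = 4/6 with slerp weights a = sin((1−f)δ)/sin δ ≈ 0.351, b = sin(fδ)/sin δ ≈ 0.689.
p = a·p₁ + b·p₂ ≈ (0.388, -0.878, -0.280); φ = arcsin(p_z) ≈ -16.26°, λ = atan2(p_y, p_x) ≈ -66.19°.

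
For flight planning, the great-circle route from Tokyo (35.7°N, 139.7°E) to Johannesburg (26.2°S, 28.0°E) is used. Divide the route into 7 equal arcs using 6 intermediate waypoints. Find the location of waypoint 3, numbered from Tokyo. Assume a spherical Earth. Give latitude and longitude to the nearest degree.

Write both endpoints as unit vectors p₁, p₂ with components (cos φ cos λ, cos φ sin λ, sin φ).
The central angle between the endpoints is δ = arccos(p₁·p₂) ≈ 2.126 rad (121.8°).
Interpolate at f = 3/7 with slerp weights a = sin((1−f)δ)/sin δ ≈ 1.103, b = sin(fδ)/sin δ ≈ 0.930.
p = a·p₁ + b·p₂ ≈ (0.054, 0.971, 0.233); φ = arcsin(p_z) ≈ 13.48°, λ = atan2(p_y, p_x) ≈ 86.84°.

≈ 13°N, 87°E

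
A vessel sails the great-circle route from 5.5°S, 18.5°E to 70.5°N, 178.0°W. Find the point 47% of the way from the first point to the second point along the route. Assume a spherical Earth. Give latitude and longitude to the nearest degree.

The haversine formula gives a central angle δ ≈ 1.992 rad (114.1°) between the endpoints.
Interpolate at f = 0.47 with slerp weights a = sin((1−f)δ)/sin δ ≈ 0.954, b = sin(fδ)/sin δ ≈ 0.883.
p = a·p₁ + b·p₂ ≈ (0.606, 0.291, 0.740); φ = arcsin(p_z) ≈ 47.77°, λ = atan2(p_y, p_x) ≈ 25.65°.

≈ 48°N, 26°E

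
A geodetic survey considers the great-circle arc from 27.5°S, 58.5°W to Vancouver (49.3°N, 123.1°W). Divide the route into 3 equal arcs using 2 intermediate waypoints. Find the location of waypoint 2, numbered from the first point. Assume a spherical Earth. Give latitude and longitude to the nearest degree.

The haversine formula gives a central angle δ ≈ 1.673 rad (95.9°) between the endpoints.
Interpolate at f = 2/3 with slerp weights a = sin((1−f)δ)/sin δ ≈ 0.532, b = sin(fδ)/sin δ ≈ 0.903.
p = a·p₁ + b·p₂ ≈ (-0.075, -0.895, 0.439); φ = arcsin(p_z) ≈ 26.03°, λ = atan2(p_y, p_x) ≈ -94.78°.

≈ 26°N, 95°W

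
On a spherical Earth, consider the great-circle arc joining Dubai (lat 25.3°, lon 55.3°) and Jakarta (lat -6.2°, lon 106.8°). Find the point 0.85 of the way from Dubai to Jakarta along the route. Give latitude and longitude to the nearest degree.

Write both endpoints as unit vectors p₁, p₂ with components (cos φ cos λ, cos φ sin λ, sin φ).
The central angle between the endpoints is δ = arccos(p₁·p₂) ≈ 1.032 rad (59.1°).
Interpolate at f = 0.85 with slerp weights a = sin((1−f)δ)/sin δ ≈ 0.180, b = sin(fδ)/sin δ ≈ 0.896.
p = a·p₁ + b·p₂ ≈ (-0.165, 0.986, -0.020); φ = arcsin(p_z) ≈ -1.15°, λ = atan2(p_y, p_x) ≈ 99.50°.

≈ lat -1°, lon 99°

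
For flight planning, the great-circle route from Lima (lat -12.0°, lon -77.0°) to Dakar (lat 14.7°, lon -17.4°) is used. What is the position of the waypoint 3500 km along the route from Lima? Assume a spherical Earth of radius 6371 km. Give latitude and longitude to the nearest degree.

≈ lat 1°, lon -48°

Convert each endpoint to a unit vector on the sphere (x = cos φ cos λ, y = cos φ sin λ, z = sin φ).
The central angle between the endpoints is δ = arccos(p₁·p₂) ≈ 1.131 rad (64.8°). The total great-circle distance is δ·R ≈ 1.131 × 6371 ≈ 7204 km, so the target fraction is f = 3500/7204 ≈ 0.486.
Interpolate at f ≈ 0.486 with slerp weights a = sin((1−f)δ)/sin δ ≈ 0.607, b = sin(fδ)/sin δ ≈ 0.577.
p = a·p₁ + b·p₂ ≈ (0.666, -0.745, 0.020); φ = arcsin(p_z) ≈ 1.16°, λ = atan2(p_y, p_x) ≈ -48.21°.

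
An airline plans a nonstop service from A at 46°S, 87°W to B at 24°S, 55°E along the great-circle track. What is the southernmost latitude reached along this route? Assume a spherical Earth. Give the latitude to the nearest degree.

≈ 66°S

The great circle lies in the plane with unit normal n̂ = (p₁ × p₂)/|p₁ × p₂|.
Here n̂_z ≈ +0.399; the vertex latitude is φ_max = arccos|n̂_z| ≈ 66.5°.
Check via Clairaut: cos φ_max = |cos φ₁| · sin C = cos(46.0°)·sin(144.9°) ≈ 0.399, again giving ≈ 66.5°.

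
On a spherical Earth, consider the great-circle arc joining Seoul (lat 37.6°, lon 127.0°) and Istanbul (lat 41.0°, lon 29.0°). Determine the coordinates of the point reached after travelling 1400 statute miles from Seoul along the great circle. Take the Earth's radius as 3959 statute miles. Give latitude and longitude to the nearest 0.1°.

Write both endpoints as unit vectors p₁, p₂ with components (cos φ cos λ, cos φ sin λ, sin φ).
The central angle between the endpoints is δ = arccos(p₁·p₂) ≈ 1.248 rad (71.5°). The total great-circle distance is δ·R ≈ 1.248 × 3959 ≈ 4941 mi, so the target fraction is f = 1400/4941 ≈ 0.283.
Interpolate at f ≈ 0.283 with slerp weights a = sin((1−f)δ)/sin δ ≈ 0.822, b = sin(fδ)/sin δ ≈ 0.365.
p = a·p₁ + b·p₂ ≈ (-0.151, 0.654, 0.741); φ = arcsin(p_z) ≈ 47.84°, λ = atan2(p_y, p_x) ≈ 103.01°.

≈ lat 47.8°, lon 103.0°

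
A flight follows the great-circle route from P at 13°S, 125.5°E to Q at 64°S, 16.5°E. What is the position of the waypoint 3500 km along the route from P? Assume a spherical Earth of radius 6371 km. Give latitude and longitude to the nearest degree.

Convert each endpoint to a unit vector on the sphere (x = cos φ cos λ, y = cos φ sin λ, z = sin φ).
The central angle between the endpoints is δ = arccos(p₁·p₂) ≈ 1.508 rad (86.4°). The total great-circle distance is δ·R ≈ 1.508 × 6371 ≈ 9605 km, so the target fraction is f = 3500/9605 ≈ 0.364.
Interpolate at f ≈ 0.364 with slerp weights a = sin((1−f)δ)/sin δ ≈ 0.820, b = sin(fδ)/sin δ ≈ 0.523.
p = a·p₁ + b·p₂ ≈ (-0.244, 0.715, -0.655); φ = arcsin(p_z) ≈ -40.89°, λ = atan2(p_y, p_x) ≈ 108.83°.

≈ 41°S, 109°E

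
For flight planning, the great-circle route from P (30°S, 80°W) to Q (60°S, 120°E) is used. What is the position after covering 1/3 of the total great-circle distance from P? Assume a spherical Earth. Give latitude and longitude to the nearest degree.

≈ (59°S, 89°W)

Convert each endpoint to a unit vector on the sphere (x = cos φ cos λ, y = cos φ sin λ, z = sin φ).
The central angle between the endpoints is δ = arccos(p₁·p₂) ≈ 1.545 rad (88.5°).
Interpolate at f = 1/3 with slerp weights a = sin((1−f)δ)/sin δ ≈ 0.857, b = sin(fδ)/sin δ ≈ 0.493.
p = a·p₁ + b·p₂ ≈ (0.006, -0.518, -0.855); φ = arcsin(p_z) ≈ -58.80°, λ = atan2(p_y, p_x) ≈ -89.36°.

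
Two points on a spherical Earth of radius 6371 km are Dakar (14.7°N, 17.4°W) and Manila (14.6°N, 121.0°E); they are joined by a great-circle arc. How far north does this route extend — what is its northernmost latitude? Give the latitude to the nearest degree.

≈ 36°N

The great circle lies in the plane with unit normal n̂ = (p₁ × p₂)/|p₁ × p₂|.
Here n̂_z ≈ +0.805; the vertex latitude is φ_max = arccos|n̂_z| ≈ 36.4°.
Check via Clairaut: cos φ_max = |cos φ₁| · sin C = cos(14.7°)·sin(56.4°) ≈ 0.805, again giving ≈ 36.4°.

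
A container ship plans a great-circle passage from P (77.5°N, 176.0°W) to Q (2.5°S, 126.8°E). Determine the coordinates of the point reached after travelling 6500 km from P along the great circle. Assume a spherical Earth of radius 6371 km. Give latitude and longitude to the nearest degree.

≈ (24°N, 132°E)

Convert each endpoint to a unit vector on the sphere (x = cos φ cos λ, y = cos φ sin λ, z = sin φ).
The central angle between the endpoints is δ = arccos(p₁·p₂) ≈ 1.496 rad (85.7°). The total great-circle distance is δ·R ≈ 1.496 × 6371 ≈ 9532 km, so the target fraction is f = 6500/9532 ≈ 0.682.
Interpolate at f ≈ 0.682 with slerp weights a = sin((1−f)δ)/sin δ ≈ 0.459, b = sin(fδ)/sin δ ≈ 0.855.
p = a·p₁ + b·p₂ ≈ (-0.611, 0.677, 0.411); φ = arcsin(p_z) ≈ 24.28°, λ = atan2(p_y, p_x) ≈ 132.06°.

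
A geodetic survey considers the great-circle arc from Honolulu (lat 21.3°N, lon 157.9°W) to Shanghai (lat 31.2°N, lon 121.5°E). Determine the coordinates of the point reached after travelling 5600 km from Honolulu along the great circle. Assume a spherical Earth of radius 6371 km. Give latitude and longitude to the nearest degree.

≈ lat 34°N, lon 146°E

Write both endpoints as unit vectors p₁, p₂ with components (cos φ cos λ, cos φ sin λ, sin φ).
The central angle between the endpoints is δ = arccos(p₁·p₂) ≈ 1.247 rad (71.4°). The total great-circle distance is δ·R ≈ 1.247 × 6371 ≈ 7944 km, so the target fraction is f = 5600/7944 ≈ 0.705.
Interpolate at f ≈ 0.705 with slerp weights a = sin((1−f)δ)/sin δ ≈ 0.379, b = sin(fδ)/sin δ ≈ 0.812.
p = a·p₁ + b·p₂ ≈ (-0.691, 0.459, 0.559); φ = arcsin(p_z) ≈ 33.96°, λ = atan2(p_y, p_x) ≈ 146.36°.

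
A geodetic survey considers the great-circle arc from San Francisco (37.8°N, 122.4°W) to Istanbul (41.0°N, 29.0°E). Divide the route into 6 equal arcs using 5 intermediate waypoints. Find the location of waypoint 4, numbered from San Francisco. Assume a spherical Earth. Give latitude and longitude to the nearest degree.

≈ (68°N, 4°W)

The haversine formula gives a central angle δ ≈ 1.693 rad (97.0°) between the endpoints.
Interpolate at f = 4/6 with slerp weights a = sin((1−f)δ)/sin δ ≈ 0.539, b = sin(fδ)/sin δ ≈ 0.910.
p = a·p₁ + b·p₂ ≈ (0.373, -0.026, 0.928); φ = arcsin(p_z) ≈ 68.05°, λ = atan2(p_y, p_x) ≈ -4.03°.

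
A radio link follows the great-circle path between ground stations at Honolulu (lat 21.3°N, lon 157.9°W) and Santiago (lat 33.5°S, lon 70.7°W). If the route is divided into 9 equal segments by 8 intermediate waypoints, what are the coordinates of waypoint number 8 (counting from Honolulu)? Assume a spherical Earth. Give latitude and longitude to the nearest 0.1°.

Convert each endpoint to a unit vector on the sphere (x = cos φ cos λ, y = cos φ sin λ, z = sin φ).
The central angle between the endpoints is δ = arccos(p₁·p₂) ≈ 1.734 rad (99.4°).
Interpolate at f = 8/9 with slerp weights a = sin((1−f)δ)/sin δ ≈ 0.194, b = sin(fδ)/sin δ ≈ 1.013.
p = a·p₁ + b·p₂ ≈ (0.112, -0.865, -0.489); φ = arcsin(p_z) ≈ -29.25°, λ = atan2(p_y, p_x) ≈ -82.65°.

≈ lat 29.3°S, lon 82.6°W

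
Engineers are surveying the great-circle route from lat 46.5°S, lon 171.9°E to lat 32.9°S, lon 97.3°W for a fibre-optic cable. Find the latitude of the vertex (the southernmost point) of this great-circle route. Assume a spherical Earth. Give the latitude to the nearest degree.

≈ 51°S

The great circle lies in the plane with unit normal n̂ = (p₁ × p₂)/|p₁ × p₂|.
Here n̂_z ≈ +0.626; the vertex latitude is φ_max = arccos|n̂_z| ≈ 51.2°.
Check via Clairaut: cos φ_max = |cos φ₁| · sin C = cos(46.5°)·sin(114.5°) ≈ 0.626, again giving ≈ 51.2°.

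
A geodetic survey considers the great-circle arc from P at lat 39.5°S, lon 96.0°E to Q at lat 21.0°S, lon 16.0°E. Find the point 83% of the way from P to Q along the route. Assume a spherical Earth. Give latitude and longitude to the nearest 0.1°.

≈ lat 27.5°S, lon 26.8°E

Write both endpoints as unit vectors p₁, p₂ with components (cos φ cos λ, cos φ sin λ, sin φ).
The central angle between the endpoints is δ = arccos(p₁·p₂) ≈ 1.210 rad (69.3°).
Interpolate at f = 0.83 with slerp weights a = sin((1−f)δ)/sin δ ≈ 0.218, b = sin(fδ)/sin δ ≈ 0.902.
p = a·p₁ + b·p₂ ≈ (0.792, 0.400, -0.462); φ = arcsin(p_z) ≈ -27.52°, λ = atan2(p_y, p_x) ≈ 26.78°.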